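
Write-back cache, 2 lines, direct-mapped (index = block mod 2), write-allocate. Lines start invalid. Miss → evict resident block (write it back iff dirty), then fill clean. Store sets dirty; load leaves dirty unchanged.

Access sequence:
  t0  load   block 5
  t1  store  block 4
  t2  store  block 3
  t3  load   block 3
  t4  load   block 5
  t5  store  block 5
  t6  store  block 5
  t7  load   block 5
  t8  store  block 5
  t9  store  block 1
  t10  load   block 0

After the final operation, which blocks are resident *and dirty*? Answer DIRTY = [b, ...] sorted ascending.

DIRTY = [1]

0: R B5 -> L1 miss  d=-]
1: W B4 -> L0 miss  d=D]
2: W B3 -> L1 miss  d=D]
3: R B3 -> L1 hit  d=D]
4: R B5 -> L1 miss wb->B3  d=-]
5: W B5 -> L1 hit  d=D]
6: W B5 -> L1 hit  d=D]
7: R B5 -> L1 hit  d=D]
8: W B5 -> L1 hit  d=D]
9: W B1 -> L1 miss wb->B5  d=D]
10: R B0 -> L0 miss wb->B4  d=-]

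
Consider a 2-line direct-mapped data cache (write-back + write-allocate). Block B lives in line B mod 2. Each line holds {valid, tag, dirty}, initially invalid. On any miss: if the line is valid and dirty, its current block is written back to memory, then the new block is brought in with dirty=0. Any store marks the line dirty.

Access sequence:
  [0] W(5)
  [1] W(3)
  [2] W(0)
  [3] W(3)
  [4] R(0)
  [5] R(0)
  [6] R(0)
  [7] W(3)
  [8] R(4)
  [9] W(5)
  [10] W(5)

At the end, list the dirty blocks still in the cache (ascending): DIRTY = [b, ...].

DIRTY = [5]

0: W B5 -> L1 miss  d=D]
1: W B3 -> L1 miss wb->B5  d=D]
2: W B0 -> L0 miss  d=D]
3: W B3 -> L1 hit  d=D]
4: R B0 -> L0 hit  d=D]
5: R B0 -> L0 hit  d=D]
6: R B0 -> L0 hit  d=D]
7: W B3 -> L1 hit  d=D]
8: R B4 -> L0 miss wb->B0  d=-]
9: W B5 -> L1 miss wb->B3  d=D]
10: W B5 -> L1 hit  d=D]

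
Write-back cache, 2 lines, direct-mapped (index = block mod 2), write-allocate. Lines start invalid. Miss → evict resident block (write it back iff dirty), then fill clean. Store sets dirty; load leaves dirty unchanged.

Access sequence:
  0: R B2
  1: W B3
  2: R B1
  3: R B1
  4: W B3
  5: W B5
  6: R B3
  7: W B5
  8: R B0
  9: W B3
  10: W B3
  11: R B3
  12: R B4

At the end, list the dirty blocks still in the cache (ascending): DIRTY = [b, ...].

  0 | R B2 → L0 miss [-]
  1 | W B3 → L1 miss [D]
  2 | R B1 → L1 miss wb→B3 [-]
  3 | R B1 → L1 hit [-]
  4 | W B3 → L1 miss [D]
  5 | W B5 → L1 miss wb→B3 [D]
  6 | R B3 → L1 miss wb→B5 [-]
  7 | W B5 → L1 miss [D]
  8 | R B0 → L0 miss [-]
  9 | W B3 → L1 miss wb→B5 [D]
  10 | W B3 → L1 hit [D]
  11 | R B3 → L1 hit [D]
  12 | R B4 → L0 miss [-]

DIRTY = [3]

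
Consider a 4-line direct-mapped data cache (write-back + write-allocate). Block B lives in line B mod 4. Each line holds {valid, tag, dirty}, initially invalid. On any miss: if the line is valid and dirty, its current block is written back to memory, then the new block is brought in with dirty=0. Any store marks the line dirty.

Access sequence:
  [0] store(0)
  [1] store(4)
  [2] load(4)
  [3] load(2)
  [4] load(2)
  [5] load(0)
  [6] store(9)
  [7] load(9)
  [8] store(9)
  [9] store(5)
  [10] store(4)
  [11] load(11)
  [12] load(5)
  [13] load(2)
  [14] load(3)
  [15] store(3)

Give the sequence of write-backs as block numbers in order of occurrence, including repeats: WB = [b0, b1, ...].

WB = [0, 4, 9]

  0 | W B0 → L0 miss [D]
  1 | W B4 → L0 miss wb→B0 [D]
  2 | R B4 → L0 hit [D]
  3 | R B2 → L2 miss [-]
  4 | R B2 → L2 hit [-]
  5 | R B0 → L0 miss wb→B4 [-]
  6 | W B9 → L1 miss [D]
  7 | R B9 → L1 hit [D]
  8 | W B9 → L1 hit [D]
  9 | W B5 → L1 miss wb→B9 [D]
  10 | W B4 → L0 miss [D]
  11 | R B11 → L3 miss [-]
  12 | R B5 → L1 hit [D]
  13 | R B2 → L2 hit [-]
  14 | R B3 → L3 miss [-]
  15 | W B3 → L3 hit [D]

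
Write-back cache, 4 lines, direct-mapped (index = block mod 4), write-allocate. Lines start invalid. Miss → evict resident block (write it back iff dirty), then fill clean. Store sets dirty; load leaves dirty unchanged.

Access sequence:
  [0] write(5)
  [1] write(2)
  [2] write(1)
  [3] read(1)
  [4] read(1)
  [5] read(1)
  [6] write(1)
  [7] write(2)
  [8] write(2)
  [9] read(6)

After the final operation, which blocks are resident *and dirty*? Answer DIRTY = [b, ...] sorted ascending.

0: W B5 → L1 miss [D]
1: W B2 → L2 miss [D]
2: W B1 → L1 miss wb→B5 [D]
3: R B1 → L1 hit [D]
4: R B1 → L1 hit [D]
5: R B1 → L1 hit [D]
6: W B1 → L1 hit [D]
7: W B2 → L2 hit [D]
8: W B2 → L2 hit [D]
9: R B6 → L2 miss wb→B2 [-]

DIRTY = [1]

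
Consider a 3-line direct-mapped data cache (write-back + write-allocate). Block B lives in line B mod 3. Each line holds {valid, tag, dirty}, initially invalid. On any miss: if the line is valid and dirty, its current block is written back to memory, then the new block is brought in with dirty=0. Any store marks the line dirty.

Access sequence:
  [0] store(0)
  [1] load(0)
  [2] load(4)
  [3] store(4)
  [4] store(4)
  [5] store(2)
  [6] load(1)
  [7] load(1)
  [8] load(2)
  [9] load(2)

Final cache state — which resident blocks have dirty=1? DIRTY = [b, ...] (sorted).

  0 | W B0 → L0 miss [D]
  1 | R B0 → L0 hit [D]
  2 | R B4 → L1 miss [-]
  3 | W B4 → L1 hit [D]
  4 | W B4 → L1 hit [D]
  5 | W B2 → L2 miss [D]
  6 | R B1 → L1 miss wb→B4 [-]
  7 | R B1 → L1 hit [-]
  8 | R B2 → L2 hit [D]
  9 | R B2 → L2 hit [D]

DIRTY = [0, 2]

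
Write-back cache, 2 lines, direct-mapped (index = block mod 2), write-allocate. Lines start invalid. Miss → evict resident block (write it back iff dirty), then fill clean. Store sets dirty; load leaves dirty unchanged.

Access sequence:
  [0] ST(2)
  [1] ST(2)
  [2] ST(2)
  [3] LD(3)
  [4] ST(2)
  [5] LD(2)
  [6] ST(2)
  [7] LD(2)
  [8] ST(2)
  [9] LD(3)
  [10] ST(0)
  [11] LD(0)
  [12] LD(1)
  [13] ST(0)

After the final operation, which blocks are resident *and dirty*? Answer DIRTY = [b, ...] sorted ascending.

0: W B2 -> L0 miss  d=D]
1: W B2 -> L0 hit  d=D]
2: W B2 -> L0 hit  d=D]
3: R B3 -> L1 miss  d=-]
4: W B2 -> L0 hit  d=D]
5: R B2 -> L0 hit  d=D]
6: W B2 -> L0 hit  d=D]
7: R B2 -> L0 hit  d=D]
8: W B2 -> L0 hit  d=D]
9: R B3 -> L1 hit  d=-]
10: W B0 -> L0 miss wb->B2  d=D]
11: R B0 -> L0 hit  d=D]
12: R B1 -> L1 miss  d=-]
13: W B0 -> L0 hit  d=D]

DIRTY = [0]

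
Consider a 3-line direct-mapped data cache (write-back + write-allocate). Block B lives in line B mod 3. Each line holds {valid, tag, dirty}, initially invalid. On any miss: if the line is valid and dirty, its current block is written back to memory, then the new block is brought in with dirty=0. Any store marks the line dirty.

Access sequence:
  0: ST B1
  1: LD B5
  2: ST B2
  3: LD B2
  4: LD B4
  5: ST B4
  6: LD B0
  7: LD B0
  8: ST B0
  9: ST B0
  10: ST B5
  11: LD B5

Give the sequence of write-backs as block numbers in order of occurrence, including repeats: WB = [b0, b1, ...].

0: W B1 -> L1 miss  d=D]
1: R B5 -> L2 miss  d=-]
2: W B2 -> L2 miss  d=D]
3: R B2 -> L2 hit  d=D]
4: R B4 -> L1 miss wb->B1  d=-]
5: W B4 -> L1 hit  d=D]
6: R B0 -> L0 miss  d=-]
7: R B0 -> L0 hit  d=-]
8: W B0 -> L0 hit  d=D]
9: W B0 -> L0 hit  d=D]
10: W B5 -> L2 miss wb->B2  d=D]
11: R B5 -> L2 hit  d=D]

WB = [1, 2]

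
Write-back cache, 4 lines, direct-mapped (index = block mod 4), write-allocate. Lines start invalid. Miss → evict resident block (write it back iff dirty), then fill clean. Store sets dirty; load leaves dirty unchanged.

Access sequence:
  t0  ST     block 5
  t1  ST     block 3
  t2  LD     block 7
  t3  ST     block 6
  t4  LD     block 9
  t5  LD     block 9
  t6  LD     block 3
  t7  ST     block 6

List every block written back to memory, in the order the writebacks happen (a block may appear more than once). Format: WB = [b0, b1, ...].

0: W B5 → L1 miss [D]
1: W B3 → L3 miss [D]
2: R B7 → L3 miss wb→B3 [-]
3: W B6 → L2 miss [D]
4: R B9 → L1 miss wb→B5 [-]
5: R B9 → L1 hit [-]
6: R B3 → L3 miss [-]
7: W B6 → L2 hit [D]

WB = [3, 5]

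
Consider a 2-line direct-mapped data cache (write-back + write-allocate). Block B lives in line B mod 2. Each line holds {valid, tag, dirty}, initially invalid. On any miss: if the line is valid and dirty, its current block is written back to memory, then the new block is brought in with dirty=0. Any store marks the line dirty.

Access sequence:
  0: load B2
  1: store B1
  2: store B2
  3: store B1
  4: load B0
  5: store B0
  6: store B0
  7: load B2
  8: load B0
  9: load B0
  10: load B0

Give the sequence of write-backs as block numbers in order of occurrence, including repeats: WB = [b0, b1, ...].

WB = [2, 0]

  0 | R B2 → L0 miss [-]
  1 | W B1 → L1 miss [D]
  2 | W B2 → L0 hit [D]
  3 | W B1 → L1 hit [D]
  4 | R B0 → L0 miss wb→B2 [-]
  5 | W B0 → L0 hit [D]
  6 | W B0 → L0 hit [D]
  7 | R B2 → L0 miss wb→B0 [-]
  8 | R B0 → L0 miss [-]
  9 | R B0 → L0 hit [-]
  10 | R B0 → L0 hit [-]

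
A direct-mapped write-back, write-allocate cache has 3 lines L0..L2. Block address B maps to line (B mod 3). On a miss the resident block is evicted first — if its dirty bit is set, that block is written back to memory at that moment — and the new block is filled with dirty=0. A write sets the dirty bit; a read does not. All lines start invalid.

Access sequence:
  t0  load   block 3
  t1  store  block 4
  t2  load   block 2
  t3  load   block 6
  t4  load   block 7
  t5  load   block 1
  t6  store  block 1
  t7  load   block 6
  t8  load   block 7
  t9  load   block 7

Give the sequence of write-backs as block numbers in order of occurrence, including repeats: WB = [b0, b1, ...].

WB = [4, 1]

  0 | R B3 → L0 miss [-]
  1 | W B4 → L1 miss [D]
  2 | R B2 → L2 miss [-]
  3 | R B6 → L0 miss [-]
  4 | R B7 → L1 miss wb→B4 [-]
  5 | R B1 → L1 miss [-]
  6 | W B1 → L1 hit [D]
  7 | R B6 → L0 hit [-]
  8 | R B7 → L1 miss wb→B1 [-]
  9 | R B7 → L1 hit [-]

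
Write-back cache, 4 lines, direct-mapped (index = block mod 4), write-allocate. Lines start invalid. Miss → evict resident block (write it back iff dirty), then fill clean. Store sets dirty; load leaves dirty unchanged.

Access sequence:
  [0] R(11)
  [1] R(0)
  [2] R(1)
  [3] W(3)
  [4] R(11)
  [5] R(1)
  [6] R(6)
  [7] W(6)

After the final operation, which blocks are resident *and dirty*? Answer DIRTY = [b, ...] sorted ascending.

0: R B11 -> L3 miss  d=-]
1: R B0 -> L0 miss  d=-]
2: R B1 -> L1 miss  d=-]
3: W B3 -> L3 miss  d=D]
4: R B11 -> L3 miss wb->B3  d=-]
5: R B1 -> L1 hit  d=-]
6: R B6 -> L2 miss  d=-]
7: W B6 -> L2 hit  d=D]

DIRTY = [6]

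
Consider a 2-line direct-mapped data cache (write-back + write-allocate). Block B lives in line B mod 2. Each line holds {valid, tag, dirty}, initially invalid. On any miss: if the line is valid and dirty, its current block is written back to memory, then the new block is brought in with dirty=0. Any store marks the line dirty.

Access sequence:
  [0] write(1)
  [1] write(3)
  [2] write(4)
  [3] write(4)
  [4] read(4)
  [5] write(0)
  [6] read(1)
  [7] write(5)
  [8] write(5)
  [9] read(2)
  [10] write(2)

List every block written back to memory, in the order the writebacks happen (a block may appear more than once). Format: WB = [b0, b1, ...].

0: W B1 -> L1 miss  d=D]
1: W B3 -> L1 miss wb->B1  d=D]
2: W B4 -> L0 miss  d=D]
3: W B4 -> L0 hit  d=D]
4: R B4 -> L0 hit  d=D]
5: W B0 -> L0 miss wb->B4  d=D]
6: R B1 -> L1 miss wb->B3  d=-]
7: W B5 -> L1 miss  d=D]
8: W B5 -> L1 hit  d=D]
9: R B2 -> L0 miss wb->B0  d=-]
10: W B2 -> L0 hit  d=D]

WB = [1, 4, 3, 0]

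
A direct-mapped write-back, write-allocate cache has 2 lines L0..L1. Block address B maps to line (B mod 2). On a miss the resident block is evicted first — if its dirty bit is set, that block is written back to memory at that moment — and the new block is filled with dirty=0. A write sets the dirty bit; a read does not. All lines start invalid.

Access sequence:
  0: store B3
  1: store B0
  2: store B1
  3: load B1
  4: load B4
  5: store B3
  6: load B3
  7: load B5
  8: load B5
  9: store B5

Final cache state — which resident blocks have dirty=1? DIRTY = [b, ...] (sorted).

DIRTY = [5]

0: W B3 -> L1 miss  d=D]
1: W B0 -> L0 miss  d=D]
2: W B1 -> L1 miss wb->B3  d=D]
3: R B1 -> L1 hit  d=D]
4: R B4 -> L0 miss wb->B0  d=-]
5: W B3 -> L1 miss wb->B1  d=D]
6: R B3 -> L1 hit  d=D]
7: R B5 -> L1 miss wb->B3  d=-]
8: R B5 -> L1 hit  d=-]
9: W B5 -> L1 hit  d=D]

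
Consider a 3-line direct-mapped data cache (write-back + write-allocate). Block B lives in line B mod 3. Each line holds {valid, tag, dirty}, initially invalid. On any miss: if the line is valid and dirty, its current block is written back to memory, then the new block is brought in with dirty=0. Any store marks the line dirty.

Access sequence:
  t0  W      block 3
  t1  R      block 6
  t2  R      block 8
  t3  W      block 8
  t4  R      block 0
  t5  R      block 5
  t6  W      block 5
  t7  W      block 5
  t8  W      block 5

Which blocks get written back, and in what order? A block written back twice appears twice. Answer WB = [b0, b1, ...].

  0 | W B3 → L0 miss [D]
  1 | R B6 → L0 miss wb→B3 [-]
  2 | R B8 → L2 miss [-]
  3 | W B8 → L2 hit [D]
  4 | R B0 → L0 miss [-]
  5 | R B5 → L2 miss wb→B8 [-]
  6 | W B5 → L2 hit [D]
  7 | W B5 → L2 hit [D]
  8 | W B5 → L2 hit [D]

WB = [3, 8]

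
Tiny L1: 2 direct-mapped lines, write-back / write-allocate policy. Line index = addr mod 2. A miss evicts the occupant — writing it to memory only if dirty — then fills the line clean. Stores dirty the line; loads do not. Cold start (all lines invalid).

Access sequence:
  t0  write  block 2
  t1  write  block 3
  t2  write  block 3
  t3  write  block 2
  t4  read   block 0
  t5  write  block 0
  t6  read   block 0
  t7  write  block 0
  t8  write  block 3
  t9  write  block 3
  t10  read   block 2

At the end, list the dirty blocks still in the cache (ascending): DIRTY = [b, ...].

DIRTY = [3]

0: W B2 → L0 miss [D]
1: W B3 → L1 miss [D]
2: W B3 → L1 hit [D]
3: W B2 → L0 hit [D]
4: R B0 → L0 miss wb→B2 [-]
5: W B0 → L0 hit [D]
6: R B0 → L0 hit [D]
7: W B0 → L0 hit [D]
8: W B3 → L1 hit [D]
9: W B3 → L1 hit [D]
10: R B2 → L0 miss wb→B0 [-]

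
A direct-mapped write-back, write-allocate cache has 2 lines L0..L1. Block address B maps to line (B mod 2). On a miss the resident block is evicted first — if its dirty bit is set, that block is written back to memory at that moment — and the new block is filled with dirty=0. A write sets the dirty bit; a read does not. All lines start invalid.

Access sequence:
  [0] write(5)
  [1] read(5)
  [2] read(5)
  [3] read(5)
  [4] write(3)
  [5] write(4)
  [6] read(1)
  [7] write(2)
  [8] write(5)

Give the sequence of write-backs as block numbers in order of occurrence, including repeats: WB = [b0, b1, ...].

0: W B5 → L1 miss [D]
1: R B5 → L1 hit [D]
2: R B5 → L1 hit [D]
3: R B5 → L1 hit [D]
4: W B3 → L1 miss wb→B5 [D]
5: W B4 → L0 miss [D]
6: R B1 → L1 miss wb→B3 [-]
7: W B2 → L0 miss wb→B4 [D]
8: W B5 → L1 miss [D]

WB = [5, 3, 4]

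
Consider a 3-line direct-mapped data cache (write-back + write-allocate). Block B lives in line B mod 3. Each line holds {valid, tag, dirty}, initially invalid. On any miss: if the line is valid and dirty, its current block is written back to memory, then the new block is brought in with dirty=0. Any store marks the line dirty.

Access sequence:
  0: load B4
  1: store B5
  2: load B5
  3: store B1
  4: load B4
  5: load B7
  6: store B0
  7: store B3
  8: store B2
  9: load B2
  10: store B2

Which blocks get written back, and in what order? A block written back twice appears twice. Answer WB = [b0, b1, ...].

WB = [1, 0, 5]

  0 | R B4 → L1 miss [-]
  1 | W B5 → L2 miss [D]
  2 | R B5 → L2 hit [D]
  3 | W B1 → L1 miss [D]
  4 | R B4 → L1 miss wb→B1 [-]
  5 | R B7 → L1 miss [-]
  6 | W B0 → L0 miss [D]
  7 | W B3 → L0 miss wb→B0 [D]
  8 | W B2 → L2 miss wb→B5 [D]
  9 | R B2 → L2 hit [D]
  10 | W B2 → L2 hit [D]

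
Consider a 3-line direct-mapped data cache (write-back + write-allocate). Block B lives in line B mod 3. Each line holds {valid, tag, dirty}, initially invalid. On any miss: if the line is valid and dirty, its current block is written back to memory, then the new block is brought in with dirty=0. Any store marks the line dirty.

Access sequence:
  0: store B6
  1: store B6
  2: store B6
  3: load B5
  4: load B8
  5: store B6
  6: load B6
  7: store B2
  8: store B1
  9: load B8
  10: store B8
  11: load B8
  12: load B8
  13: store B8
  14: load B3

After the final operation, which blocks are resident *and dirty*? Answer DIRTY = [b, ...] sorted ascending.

DIRTY = [1, 8]

0: W B6 -> L0 miss  d=D]
1: W B6 -> L0 hit  d=D]
2: W B6 -> L0 hit  d=D]
3: R B5 -> L2 miss  d=-]
4: R B8 -> L2 miss  d=-]
5: W B6 -> L0 hit  d=D]
6: R B6 -> L0 hit  d=D]
7: W B2 -> L2 miss  d=D]
8: W B1 -> L1 miss  d=D]
9: R B8 -> L2 miss wb->B2  d=-]
10: W B8 -> L2 hit  d=D]
11: R B8 -> L2 hit  d=D]
12: R B8 -> L2 hit  d=D]
13: W B8 -> L2 hit  d=D]
14: R B3 -> L0 miss wb->B6  d=-]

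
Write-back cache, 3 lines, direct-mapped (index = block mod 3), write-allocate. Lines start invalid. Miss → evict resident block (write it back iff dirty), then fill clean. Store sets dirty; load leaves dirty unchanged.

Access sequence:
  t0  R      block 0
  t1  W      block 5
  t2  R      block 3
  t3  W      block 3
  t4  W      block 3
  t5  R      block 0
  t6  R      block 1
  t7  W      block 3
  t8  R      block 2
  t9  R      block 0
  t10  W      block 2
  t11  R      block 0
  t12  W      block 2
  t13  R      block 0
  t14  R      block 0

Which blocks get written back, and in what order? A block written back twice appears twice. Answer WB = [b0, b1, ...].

0: R B0 -> L0 miss  d=-]
1: W B5 -> L2 miss  d=D]
2: R B3 -> L0 miss  d=-]
3: W B3 -> L0 hit  d=D]
4: W B3 -> L0 hit  d=D]
5: R B0 -> L0 miss wb->B3  d=-]
6: R B1 -> L1 miss  d=-]
7: W B3 -> L0 miss  d=D]
8: R B2 -> L2 miss wb->B5  d=-]
9: R B0 -> L0 miss wb->B3  d=-]
10: W B2 -> L2 hit  d=D]
11: R B0 -> L0 hit  d=-]
12: W B2 -> L2 hit  d=D]
13: R B0 -> L0 hit  d=-]
14: R B0 -> L0 hit  d=-]

WB = [3, 5, 3]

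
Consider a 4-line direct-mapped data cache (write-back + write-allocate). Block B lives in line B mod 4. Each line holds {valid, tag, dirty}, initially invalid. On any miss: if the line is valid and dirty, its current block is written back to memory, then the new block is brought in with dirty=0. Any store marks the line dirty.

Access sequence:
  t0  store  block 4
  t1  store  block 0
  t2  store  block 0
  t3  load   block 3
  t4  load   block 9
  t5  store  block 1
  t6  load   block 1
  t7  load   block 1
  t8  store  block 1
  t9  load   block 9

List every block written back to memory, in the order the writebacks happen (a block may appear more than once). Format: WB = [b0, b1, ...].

WB = [4, 1]

0: W B4 -> L0 miss  d=D]
1: W B0 -> L0 miss wb->B4  d=D]
2: W B0 -> L0 hit  d=D]
3: R B3 -> L3 miss  d=-]
4: R B9 -> L1 miss  d=-]
5: W B1 -> L1 miss  d=D]
6: R B1 -> L1 hit  d=D]
7: R B1 -> L1 hit  d=D]
8: W B1 -> L1 hit  d=D]
9: R B9 -> L1 miss wb->B1  d=-]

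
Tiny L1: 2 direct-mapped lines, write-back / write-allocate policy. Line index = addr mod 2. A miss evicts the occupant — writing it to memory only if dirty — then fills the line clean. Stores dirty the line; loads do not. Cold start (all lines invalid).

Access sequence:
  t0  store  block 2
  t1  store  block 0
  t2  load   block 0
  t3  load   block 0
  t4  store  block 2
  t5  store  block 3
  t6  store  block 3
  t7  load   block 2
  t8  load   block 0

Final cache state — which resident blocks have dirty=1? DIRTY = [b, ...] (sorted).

0: W B2 → L0 miss [D]
1: W B0 → L0 miss wb→B2 [D]
2: R B0 → L0 hit [D]
3: R B0 → L0 hit [D]
4: W B2 → L0 miss wb→B0 [D]
5: W B3 → L1 miss [D]
6: W B3 → L1 hit [D]
7: R B2 → L0 hit [D]
8: R B0 → L0 miss wb→B2 [-]

DIRTY = [3]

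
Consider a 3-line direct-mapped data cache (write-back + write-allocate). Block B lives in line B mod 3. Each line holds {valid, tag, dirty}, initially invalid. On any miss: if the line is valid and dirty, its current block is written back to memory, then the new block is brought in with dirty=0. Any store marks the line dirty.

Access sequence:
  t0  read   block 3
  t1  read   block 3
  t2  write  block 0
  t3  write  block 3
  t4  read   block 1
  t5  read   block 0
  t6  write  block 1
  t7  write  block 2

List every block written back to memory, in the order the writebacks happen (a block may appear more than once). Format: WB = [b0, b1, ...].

WB = [0, 3]

  0 | R B3 → L0 miss [-]
  1 | R B3 → L0 hit [-]
  2 | W B0 → L0 miss [D]
  3 | W B3 → L0 miss wb→B0 [D]
  4 | R B1 → L1 miss [-]
  5 | R B0 → L0 miss wb→B3 [-]
  6 | W B1 → L1 hit [D]
  7 | W B2 → L2 miss [D]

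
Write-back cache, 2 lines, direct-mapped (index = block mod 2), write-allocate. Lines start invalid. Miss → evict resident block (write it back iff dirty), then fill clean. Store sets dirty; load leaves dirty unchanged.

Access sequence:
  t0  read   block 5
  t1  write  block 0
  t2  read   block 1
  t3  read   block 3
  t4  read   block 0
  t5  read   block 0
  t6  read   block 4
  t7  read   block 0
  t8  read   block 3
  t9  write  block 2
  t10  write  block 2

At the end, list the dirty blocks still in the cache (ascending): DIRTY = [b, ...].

DIRTY = [2]

  0 | R B5 → L1 miss [-]
  1 | W B0 → L0 miss [D]
  2 | R B1 → L1 miss [-]
  3 | R B3 → L1 miss [-]
  4 | R B0 → L0 hit [D]
  5 | R B0 → L0 hit [D]
  6 | R B4 → L0 miss wb→B0 [-]
  7 | R B0 → L0 miss [-]
  8 | R B3 → L1 hit [-]
  9 | W B2 → L0 miss [D]
  10 | W B2 → L0 hit [D]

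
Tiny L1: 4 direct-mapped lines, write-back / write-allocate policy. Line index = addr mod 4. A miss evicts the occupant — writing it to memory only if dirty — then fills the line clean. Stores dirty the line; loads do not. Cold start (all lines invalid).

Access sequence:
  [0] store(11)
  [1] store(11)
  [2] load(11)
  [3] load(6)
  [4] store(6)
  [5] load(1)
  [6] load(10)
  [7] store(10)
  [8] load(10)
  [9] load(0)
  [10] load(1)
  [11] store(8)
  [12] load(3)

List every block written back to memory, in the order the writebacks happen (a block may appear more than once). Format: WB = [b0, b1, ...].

0: W B11 -> L3 miss  d=D]
1: W B11 -> L3 hit  d=D]
2: R B11 -> L3 hit  d=D]
3: R B6 -> L2 miss  d=-]
4: W B6 -> L2 hit  d=D]
5: R B1 -> L1 miss  d=-]
6: R B10 -> L2 miss wb->B6  d=-]
7: W B10 -> L2 hit  d=D]
8: R B10 -> L2 hit  d=D]
9: R B0 -> L0 miss  d=-]
10: R B1 -> L1 hit  d=-]
11: W B8 -> L0 miss  d=D]
12: R B3 -> L3 miss wb->B11  d=-]

WB = [6, 11]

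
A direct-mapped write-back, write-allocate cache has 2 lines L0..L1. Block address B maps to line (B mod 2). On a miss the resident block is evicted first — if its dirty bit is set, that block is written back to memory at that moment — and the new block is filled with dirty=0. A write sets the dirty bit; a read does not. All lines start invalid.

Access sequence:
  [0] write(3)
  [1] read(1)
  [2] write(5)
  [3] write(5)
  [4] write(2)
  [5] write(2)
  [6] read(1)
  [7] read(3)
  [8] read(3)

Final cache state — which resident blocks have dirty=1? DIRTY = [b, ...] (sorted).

DIRTY = [2]

  0 | W B3 → L1 miss [D]
  1 | R B1 → L1 miss wb→B3 [-]
  2 | W B5 → L1 miss [D]
  3 | W B5 → L1 hit [D]
  4 | W B2 → L0 miss [D]
  5 | W B2 → L0 hit [D]
  6 | R B1 → L1 miss wb→B5 [-]
  7 | R B3 → L1 miss [-]
  8 | R B3 → L1 hit [-]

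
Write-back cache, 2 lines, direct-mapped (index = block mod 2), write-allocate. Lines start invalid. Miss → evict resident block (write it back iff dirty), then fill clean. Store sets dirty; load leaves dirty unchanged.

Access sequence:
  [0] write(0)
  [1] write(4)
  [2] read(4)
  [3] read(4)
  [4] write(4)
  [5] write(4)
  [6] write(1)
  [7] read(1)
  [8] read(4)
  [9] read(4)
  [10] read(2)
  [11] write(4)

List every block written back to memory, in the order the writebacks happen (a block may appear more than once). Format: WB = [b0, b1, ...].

WB = [0, 4]

0: W B0 -> L0 miss  d=D]
1: W B4 -> L0 miss wb->B0  d=D]
2: R B4 -> L0 hit  d=D]
3: R B4 -> L0 hit  d=D]
4: W B4 -> L0 hit  d=D]
5: W B4 -> L0 hit  d=D]
6: W B1 -> L1 miss  d=D]
7: R B1 -> L1 hit  d=D]
8: R B4 -> L0 hit  d=D]
9: R B4 -> L0 hit  d=D]
10: R B2 -> L0 miss wb->B4  d=-]
11: W B4 -> L0 miss  d=D]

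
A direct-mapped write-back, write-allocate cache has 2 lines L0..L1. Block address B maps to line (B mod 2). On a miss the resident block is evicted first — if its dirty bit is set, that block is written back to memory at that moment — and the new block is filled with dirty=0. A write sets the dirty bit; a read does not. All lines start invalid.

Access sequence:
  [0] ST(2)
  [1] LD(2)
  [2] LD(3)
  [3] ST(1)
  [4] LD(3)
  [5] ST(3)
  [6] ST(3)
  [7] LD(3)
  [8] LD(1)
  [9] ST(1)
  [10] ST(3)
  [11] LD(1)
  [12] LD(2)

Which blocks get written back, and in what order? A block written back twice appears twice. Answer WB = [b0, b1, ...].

WB = [1, 3, 1, 3]

0: W B2 -> L0 miss  d=D]
1: R B2 -> L0 hit  d=D]
2: R B3 -> L1 miss  d=-]
3: W B1 -> L1 miss  d=D]
4: R B3 -> L1 miss wb->B1  d=-]
5: W B3 -> L1 hit  d=D]
6: W B3 -> L1 hit  d=D]
7: R B3 -> L1 hit  d=D]
8: R B1 -> L1 miss wb->B3  d=-]
9: W B1 -> L1 hit  d=D]
10: W B3 -> L1 miss wb->B1  d=D]
11: R B1 -> L1 miss wb->B3  d=-]
12: R B2 -> L0 hit  d=D]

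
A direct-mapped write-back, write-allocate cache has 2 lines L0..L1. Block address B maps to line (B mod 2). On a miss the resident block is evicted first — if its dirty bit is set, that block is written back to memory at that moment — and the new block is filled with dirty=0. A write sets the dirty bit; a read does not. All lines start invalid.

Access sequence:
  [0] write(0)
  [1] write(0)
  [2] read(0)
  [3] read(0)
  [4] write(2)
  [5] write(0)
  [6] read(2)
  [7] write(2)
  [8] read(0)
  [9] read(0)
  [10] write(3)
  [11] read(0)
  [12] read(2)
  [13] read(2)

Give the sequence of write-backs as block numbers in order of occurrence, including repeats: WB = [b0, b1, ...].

WB = [0, 2, 0, 2]

  0 | W B0 → L0 miss [D]
  1 | W B0 → L0 hit [D]
  2 | R B0 → L0 hit [D]
  3 | R B0 → L0 hit [D]
  4 | W B2 → L0 miss wb→B0 [D]
  5 | W B0 → L0 miss wb→B2 [D]
  6 | R B2 → L0 miss wb→B0 [-]
  7 | W B2 → L0 hit [D]
  8 | R B0 → L0 miss wb→B2 [-]
  9 | R B0 → L0 hit [-]
  10 | W B3 → L1 miss [D]
  11 | R B0 → L0 hit [-]
  12 | R B2 → L0 miss [-]
  13 | R B2 → L0 hit [-]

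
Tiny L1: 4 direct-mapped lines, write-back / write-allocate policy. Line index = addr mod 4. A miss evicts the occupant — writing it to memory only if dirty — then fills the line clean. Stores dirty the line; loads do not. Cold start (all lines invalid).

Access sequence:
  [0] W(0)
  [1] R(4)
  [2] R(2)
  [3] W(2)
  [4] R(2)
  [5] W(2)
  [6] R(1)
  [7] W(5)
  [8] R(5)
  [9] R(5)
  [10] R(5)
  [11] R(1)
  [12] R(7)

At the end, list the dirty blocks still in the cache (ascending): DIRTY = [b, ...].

0: W B0 -> L0 miss  d=D]
1: R B4 -> L0 miss wb->B0  d=-]
2: R B2 -> L2 miss  d=-]
3: W B2 -> L2 hit  d=D]
4: R B2 -> L2 hit  d=D]
5: W B2 -> L2 hit  d=D]
6: R B1 -> L1 miss  d=-]
7: W B5 -> L1 miss  d=D]
8: R B5 -> L1 hit  d=D]
9: R B5 -> L1 hit  d=D]
10: R B5 -> L1 hit  d=D]
11: R B1 -> L1 miss wb->B5  d=-]
12: R B7 -> L3 miss  d=-]

DIRTY = [2]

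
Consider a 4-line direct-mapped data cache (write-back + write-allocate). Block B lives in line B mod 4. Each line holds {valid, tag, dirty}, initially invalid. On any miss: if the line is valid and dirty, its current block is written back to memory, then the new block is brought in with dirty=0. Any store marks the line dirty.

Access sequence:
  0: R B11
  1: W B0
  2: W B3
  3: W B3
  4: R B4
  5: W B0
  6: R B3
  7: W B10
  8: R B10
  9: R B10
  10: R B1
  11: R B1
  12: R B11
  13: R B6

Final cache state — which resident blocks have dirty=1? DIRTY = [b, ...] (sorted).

  0 | R B11 → L3 miss [-]
  1 | W B0 → L0 miss [D]
  2 | W B3 → L3 miss [D]
  3 | W B3 → L3 hit [D]
  4 | R B4 → L0 miss wb→B0 [-]
  5 | W B0 → L0 miss [D]
  6 | R B3 → L3 hit [D]
  7 | W B10 → L2 miss [D]
  8 | R B10 → L2 hit [D]
  9 | R B10 → L2 hit [D]
  10 | R B1 → L1 miss [-]
  11 | R B1 → L1 hit [-]
  12 | R B11 → L3 miss wb→B3 [-]
  13 | R B6 → L2 miss wb→B10 [-]

DIRTY = [0]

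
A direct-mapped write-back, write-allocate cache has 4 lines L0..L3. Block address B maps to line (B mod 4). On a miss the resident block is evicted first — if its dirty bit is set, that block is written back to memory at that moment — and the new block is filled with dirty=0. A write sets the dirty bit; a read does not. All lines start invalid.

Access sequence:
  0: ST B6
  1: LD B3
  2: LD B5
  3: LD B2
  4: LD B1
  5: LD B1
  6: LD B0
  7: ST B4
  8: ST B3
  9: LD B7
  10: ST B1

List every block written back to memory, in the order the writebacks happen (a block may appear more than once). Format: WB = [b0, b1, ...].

WB = [6, 3]

0: W B6 → L2 miss [D]
1: R B3 → L3 miss [-]
2: R B5 → L1 miss [-]
3: R B2 → L2 miss wb→B6 [-]
4: R B1 → L1 miss [-]
5: R B1 → L1 hit [-]
6: R B0 → L0 miss [-]
7: W B4 → L0 miss [D]
8: W B3 → L3 hit [D]
9: R B7 → L3 miss wb→B3 [-]
10: W B1 → L1 hit [D]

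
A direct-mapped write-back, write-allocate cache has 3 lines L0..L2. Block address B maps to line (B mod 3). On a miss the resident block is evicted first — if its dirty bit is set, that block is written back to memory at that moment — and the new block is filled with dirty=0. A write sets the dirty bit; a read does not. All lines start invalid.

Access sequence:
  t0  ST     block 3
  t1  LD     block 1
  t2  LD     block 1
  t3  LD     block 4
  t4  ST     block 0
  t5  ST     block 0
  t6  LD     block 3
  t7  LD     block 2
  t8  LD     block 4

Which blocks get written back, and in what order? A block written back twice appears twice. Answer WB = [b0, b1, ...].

0: W B3 -> L0 miss  d=D]
1: R B1 -> L1 miss  d=-]
2: R B1 -> L1 hit  d=-]
3: R B4 -> L1 miss  d=-]
4: W B0 -> L0 miss wb->B3  d=D]
5: W B0 -> L0 hit  d=D]
6: R B3 -> L0 miss wb->B0  d=-]
7: R B2 -> L2 miss  d=-]
8: R B4 -> L1 hit  d=-]

WB = [3, 0]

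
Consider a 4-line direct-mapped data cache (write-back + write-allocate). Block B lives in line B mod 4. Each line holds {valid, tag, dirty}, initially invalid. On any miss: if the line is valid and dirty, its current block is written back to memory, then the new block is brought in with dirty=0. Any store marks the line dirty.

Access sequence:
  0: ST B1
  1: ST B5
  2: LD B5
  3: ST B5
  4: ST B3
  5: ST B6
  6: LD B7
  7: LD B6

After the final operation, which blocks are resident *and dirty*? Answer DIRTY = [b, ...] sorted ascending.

DIRTY = [5, 6]

0: W B1 → L1 miss [D]
1: W B5 → L1 miss wb→B1 [D]
2: R B5 → L1 hit [D]
3: W B5 → L1 hit [D]
4: W B3 → L3 miss [D]
5: W B6 → L2 miss [D]
6: R B7 → L3 miss wb→B3 [-]
7: R B6 → L2 hit [D]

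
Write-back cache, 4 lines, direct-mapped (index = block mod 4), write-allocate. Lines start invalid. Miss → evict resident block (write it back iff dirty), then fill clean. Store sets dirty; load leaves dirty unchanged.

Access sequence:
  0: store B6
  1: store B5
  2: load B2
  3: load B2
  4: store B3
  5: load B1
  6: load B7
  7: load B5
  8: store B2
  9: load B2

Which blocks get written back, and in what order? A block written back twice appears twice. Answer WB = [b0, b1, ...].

WB = [6, 5, 3]

0: W B6 → L2 miss [D]
1: W B5 → L1 miss [D]
2: R B2 → L2 miss wb→B6 [-]
3: R B2 → L2 hit [-]
4: W B3 → L3 miss [D]
5: R B1 → L1 miss wb→B5 [-]
6: R B7 → L3 miss wb→B3 [-]
7: R B5 → L1 miss [-]
8: W B2 → L2 hit [D]
9: R B2 → L2 hit [D]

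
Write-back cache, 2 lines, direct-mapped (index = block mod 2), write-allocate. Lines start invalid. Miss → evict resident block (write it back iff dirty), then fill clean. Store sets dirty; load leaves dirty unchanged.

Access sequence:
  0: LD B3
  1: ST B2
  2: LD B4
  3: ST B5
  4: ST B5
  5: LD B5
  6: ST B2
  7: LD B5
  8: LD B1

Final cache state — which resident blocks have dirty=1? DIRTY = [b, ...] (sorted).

DIRTY = [2]

0: R B3 -> L1 miss  d=-]
1: W B2 -> L0 miss  d=D]
2: R B4 -> L0 miss wb->B2  d=-]
3: W B5 -> L1 miss  d=D]
4: W B5 -> L1 hit  d=D]
5: R B5 -> L1 hit  d=D]
6: W B2 -> L0 miss  d=D]
7: R B5 -> L1 hit  d=D]
8: R B1 -> L1 miss wb->B5  d=-]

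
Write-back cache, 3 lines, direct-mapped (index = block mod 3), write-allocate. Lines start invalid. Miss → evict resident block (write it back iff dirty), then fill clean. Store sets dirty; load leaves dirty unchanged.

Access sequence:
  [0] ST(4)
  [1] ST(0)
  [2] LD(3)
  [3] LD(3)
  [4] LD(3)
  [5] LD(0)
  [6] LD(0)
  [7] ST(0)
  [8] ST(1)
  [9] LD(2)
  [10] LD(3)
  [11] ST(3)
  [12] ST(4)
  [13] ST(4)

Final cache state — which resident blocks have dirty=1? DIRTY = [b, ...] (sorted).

DIRTY = [3, 4]

  0 | W B4 → L1 miss [D]
  1 | W B0 → L0 miss [D]
  2 | R B3 → L0 miss wb→B0 [-]
  3 | R B3 → L0 hit [-]
  4 | R B3 → L0 hit [-]
  5 | R B0 → L0 miss [-]
  6 | R B0 → L0 hit [-]
  7 | W B0 → L0 hit [D]
  8 | W B1 → L1 miss wb→B4 [D]
  9 | R B2 → L2 miss [-]
  10 | R B3 → L0 miss wb→B0 [-]
  11 | W B3 → L0 hit [D]
  12 | W B4 → L1 miss wb→B1 [D]
  13 | W B4 → L1 hit [D]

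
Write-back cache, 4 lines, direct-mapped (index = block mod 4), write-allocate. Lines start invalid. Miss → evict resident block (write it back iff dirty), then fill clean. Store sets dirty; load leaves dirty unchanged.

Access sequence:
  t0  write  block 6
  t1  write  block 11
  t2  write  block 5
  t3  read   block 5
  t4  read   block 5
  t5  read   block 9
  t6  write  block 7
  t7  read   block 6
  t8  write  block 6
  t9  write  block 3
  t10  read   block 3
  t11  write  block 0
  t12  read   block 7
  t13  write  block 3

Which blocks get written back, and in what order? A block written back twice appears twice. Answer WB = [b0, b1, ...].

WB = [5, 11, 7, 3]

0: W B6 -> L2 miss  d=D]
1: W B11 -> L3 miss  d=D]
2: W B5 -> L1 miss  d=D]
3: R B5 -> L1 hit  d=D]
4: R B5 -> L1 hit  d=D]
5: R B9 -> L1 miss wb->B5  d=-]
6: W B7 -> L3 miss wb->B11  d=D]
7: R B6 -> L2 hit  d=D]
8: W B6 -> L2 hit  d=D]
9: W B3 -> L3 miss wb->B7  d=D]
10: R B3 -> L3 hit  d=D]
11: W B0 -> L0 miss  d=D]
12: R B7 -> L3 miss wb->B3  d=-]
13: W B3 -> L3 miss  d=D]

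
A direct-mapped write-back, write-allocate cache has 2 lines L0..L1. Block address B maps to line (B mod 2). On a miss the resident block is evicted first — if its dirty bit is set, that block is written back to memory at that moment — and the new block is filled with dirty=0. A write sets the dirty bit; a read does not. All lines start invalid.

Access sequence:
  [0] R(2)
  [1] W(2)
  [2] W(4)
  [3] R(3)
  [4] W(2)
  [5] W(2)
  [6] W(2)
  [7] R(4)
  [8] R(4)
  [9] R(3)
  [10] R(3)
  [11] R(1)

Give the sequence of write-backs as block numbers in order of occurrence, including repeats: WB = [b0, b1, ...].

0: R B2 -> L0 miss  d=-]
1: W B2 -> L0 hit  d=D]
2: W B4 -> L0 miss wb->B2  d=D]
3: R B3 -> L1 miss  d=-]
4: W B2 -> L0 miss wb->B4  d=D]
5: W B2 -> L0 hit  d=D]
6: W B2 -> L0 hit  d=D]
7: R B4 -> L0 miss wb->B2  d=-]
8: R B4 -> L0 hit  d=-]
9: R B3 -> L1 hit  d=-]
10: R B3 -> L1 hit  d=-]
11: R B1 -> L1 miss  d=-]

WB = [2, 4, 2]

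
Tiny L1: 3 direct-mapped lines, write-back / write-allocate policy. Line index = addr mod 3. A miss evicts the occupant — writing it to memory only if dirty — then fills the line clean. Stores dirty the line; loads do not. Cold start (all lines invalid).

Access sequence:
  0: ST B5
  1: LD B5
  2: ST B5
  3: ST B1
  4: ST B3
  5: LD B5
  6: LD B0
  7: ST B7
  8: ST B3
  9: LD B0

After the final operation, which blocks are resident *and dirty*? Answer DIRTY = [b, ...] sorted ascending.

DIRTY = [5, 7]

  0 | W B5 → L2 miss [D]
  1 | R B5 → L2 hit [D]
  2 | W B5 → L2 hit [D]
  3 | W B1 → L1 miss [D]
  4 | W B3 → L0 miss [D]
  5 | R B5 → L2 hit [D]
  6 | R B0 → L0 miss wb→B3 [-]
  7 | W B7 → L1 miss wb→B1 [D]
  8 | W B3 → L0 miss [D]
  9 | R B0 → L0 miss wb→B3 [-]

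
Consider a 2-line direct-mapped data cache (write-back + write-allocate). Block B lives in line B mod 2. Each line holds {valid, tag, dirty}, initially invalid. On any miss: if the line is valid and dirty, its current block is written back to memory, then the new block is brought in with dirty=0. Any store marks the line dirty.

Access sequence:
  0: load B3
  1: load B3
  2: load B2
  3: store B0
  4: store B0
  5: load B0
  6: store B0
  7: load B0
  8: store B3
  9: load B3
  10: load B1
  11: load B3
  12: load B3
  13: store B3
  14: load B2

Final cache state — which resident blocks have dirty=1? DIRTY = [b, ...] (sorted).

  0 | R B3 → L1 miss [-]
  1 | R B3 → L1 hit [-]
  2 | R B2 → L0 miss [-]
  3 | W B0 → L0 miss [D]
  4 | W B0 → L0 hit [D]
  5 | R B0 → L0 hit [D]
  6 | W B0 → L0 hit [D]
  7 | R B0 → L0 hit [D]
  8 | W B3 → L1 hit [D]
  9 | R B3 → L1 hit [D]
  10 | R B1 → L1 miss wb→B3 [-]
  11 | R B3 → L1 miss [-]
  12 | R B3 → L1 hit [-]
  13 | W B3 → L1 hit [D]
  14 | R B2 → L0 miss wb→B0 [-]

DIRTY = [3]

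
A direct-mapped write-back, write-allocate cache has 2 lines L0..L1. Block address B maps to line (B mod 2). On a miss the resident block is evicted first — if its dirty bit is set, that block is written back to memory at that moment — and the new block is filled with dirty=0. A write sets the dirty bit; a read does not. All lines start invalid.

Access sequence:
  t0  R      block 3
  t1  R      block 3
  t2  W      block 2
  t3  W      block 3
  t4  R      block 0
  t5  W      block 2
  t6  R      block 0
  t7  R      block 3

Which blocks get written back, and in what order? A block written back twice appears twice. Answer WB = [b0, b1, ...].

WB = [2, 2]

  0 | R B3 → L1 miss [-]
  1 | R B3 → L1 hit [-]
  2 | W B2 → L0 miss [D]
  3 | W B3 → L1 hit [D]
  4 | R B0 → L0 miss wb→B2 [-]
  5 | W B2 → L0 miss [D]
  6 | R B0 → L0 miss wb→B2 [-]
  7 | R B3 → L1 hit [D]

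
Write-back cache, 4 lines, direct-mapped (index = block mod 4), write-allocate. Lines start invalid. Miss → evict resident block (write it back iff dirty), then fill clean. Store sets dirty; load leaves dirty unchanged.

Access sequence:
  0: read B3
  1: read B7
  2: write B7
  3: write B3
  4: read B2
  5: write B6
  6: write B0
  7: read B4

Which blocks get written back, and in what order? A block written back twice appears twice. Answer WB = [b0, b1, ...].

  0 | R B3 → L3 miss [-]
  1 | R B7 → L3 miss [-]
  2 | W B7 → L3 hit [D]
  3 | W B3 → L3 miss wb→B7 [D]
  4 | R B2 → L2 miss [-]
  5 | W B6 → L2 miss [D]
  6 | W B0 → L0 miss [D]
  7 | R B4 → L0 miss wb→B0 [-]

WB = [7, 0]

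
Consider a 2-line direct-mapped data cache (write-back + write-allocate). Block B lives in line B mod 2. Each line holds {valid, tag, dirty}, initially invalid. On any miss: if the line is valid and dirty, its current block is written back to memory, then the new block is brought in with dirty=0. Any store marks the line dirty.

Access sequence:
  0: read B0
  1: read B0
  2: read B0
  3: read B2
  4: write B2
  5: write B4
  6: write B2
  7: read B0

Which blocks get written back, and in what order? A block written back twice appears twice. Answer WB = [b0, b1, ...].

WB = [2, 4, 2]

  0 | R B0 → L0 miss [-]
  1 | R B0 → L0 hit [-]
  2 | R B0 → L0 hit [-]
  3 | R B2 → L0 miss [-]
  4 | W B2 → L0 hit [D]
  5 | W B4 → L0 miss wb→B2 [D]
  6 | W B2 → L0 miss wb→B4 [D]
  7 | R B0 → L0 miss wb→B2 [-]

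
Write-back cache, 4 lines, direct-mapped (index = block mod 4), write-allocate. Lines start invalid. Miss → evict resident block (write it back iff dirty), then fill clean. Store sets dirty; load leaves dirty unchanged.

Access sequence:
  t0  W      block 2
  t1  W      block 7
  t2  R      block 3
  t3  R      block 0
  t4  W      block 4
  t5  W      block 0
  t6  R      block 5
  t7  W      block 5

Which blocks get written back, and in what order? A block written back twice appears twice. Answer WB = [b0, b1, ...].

  0 | W B2 → L2 miss [D]
  1 | W B7 → L3 miss [D]
  2 | R B3 → L3 miss wb→B7 [-]
  3 | R B0 → L0 miss [-]
  4 | W B4 → L0 miss [D]
  5 | W B0 → L0 miss wb→B4 [D]
  6 | R B5 → L1 miss [-]
  7 | W B5 → L1 hit [D]

WB = [7, 4]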